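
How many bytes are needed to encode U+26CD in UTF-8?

U+26CD = 0x26CD. UTF-8 uses 1 byte below 0x80, 2 below 0x800, 3 below 0x10000, 4 up to 0x10FFFF. 0x26CD is in U+0800–U+FFFF → 3 bytes.

3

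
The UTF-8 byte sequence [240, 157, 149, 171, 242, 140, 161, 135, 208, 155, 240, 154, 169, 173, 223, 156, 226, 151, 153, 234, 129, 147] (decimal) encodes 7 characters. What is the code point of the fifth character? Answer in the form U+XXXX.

U+07DC

Offset 0: leading byte 0xF0 = 11110000 → 4-byte char #1 = F0 9D 95 AB.
Offset 4: leading byte 0xF2 = 11110010 → 4-byte char #2 = F2 8C A1 87.
Offset 8: leading byte 0xD0 = 11010000 → 2-byte char #3 = D0 9B.
Offset 10: leading byte 0xF0 = 11110000 → 4-byte char #4 = F0 9A A9 AD.
Offset 14: leading byte 0xDF = 11011111 → 2-byte char #5 = DF 9C.
Leading byte 0xDF = 11011111 matches 110xxxxx → 2-byte sequence.
Byte 1: 0xDF = 11011111, payload 11111 (5 bits).
Byte 2: 0x9C = 10011100 (10xxxxxx ✓), payload 011100.
Concatenate: 11111011100 = 0x7DC (11 bits → U+07DC).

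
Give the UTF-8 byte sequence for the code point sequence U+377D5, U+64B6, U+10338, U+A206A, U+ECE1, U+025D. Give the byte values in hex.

F0 B7 9F 95 E6 92 B6 F0 90 8C B8 F2 A2 81 AA EE B3 A1 C9 9D

U+377D5: 4-byte form → F0 B7 9F 95.
U+64B6: 3-byte form → E6 92 B6.
U+10338: 4-byte form → F0 90 8C B8.
U+A206A: 4-byte form → F2 A2 81 AA.
U+ECE1: 3-byte form → EE B3 A1.
U+025D: 2-byte form → C9 9D.
Concatenated (20 bytes): F0 B7 9F 95 E6 92 B6 F0 90 8C B8 F2 A2 81 AA EE B3 A1 C9 9D.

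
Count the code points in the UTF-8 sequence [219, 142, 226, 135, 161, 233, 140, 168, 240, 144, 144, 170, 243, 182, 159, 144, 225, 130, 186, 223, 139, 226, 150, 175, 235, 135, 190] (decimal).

9

Byte at offset 0: 0xDB = 11011011 → 2-byte char (#1). Advance 2.
Byte at offset 2: 0xE2 = 11100010 → 3-byte char (#2). Advance 3.
Byte at offset 5: 0xE9 = 11101001 → 3-byte char (#3). Advance 3.
Byte at offset 8: 0xF0 = 11110000 → 4-byte char (#4). Advance 4.
Byte at offset 12: 0xF3 = 11110011 → 4-byte char (#5). Advance 4.
Byte at offset 16: 0xE1 = 11100001 → 3-byte char (#6). Advance 3.
Byte at offset 19: 0xDF = 11011111 → 2-byte char (#7). Advance 2.
Byte at offset 21: 0xE2 = 11100010 → 3-byte char (#8). Advance 3.
Byte at offset 24: 0xEB = 11101011 → 3-byte char (#9). Advance 3.
Reached end at offset 27 after 9 code points.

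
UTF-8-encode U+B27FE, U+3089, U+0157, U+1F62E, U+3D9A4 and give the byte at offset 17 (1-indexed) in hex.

0xA4

1-indexed offset 17 is 0-indexed offset 16.
U+B27FE → 4-byte form F2 B2 9F BE at offsets 0–3.
U+3089 → 3-byte form E3 82 89 at offsets 4–6.
U+0157 → 2-byte form C5 97 at offsets 7–8.
U+1F62E → 4-byte form F0 9F 98 AE at offsets 9–12.
U+3D9A4 → 4-byte form F0 BD A6 A4 at offsets 13–16.
Offset 16 falls in char 5's range; it's byte 4 of F0 BD A6 A4 = 0xA4.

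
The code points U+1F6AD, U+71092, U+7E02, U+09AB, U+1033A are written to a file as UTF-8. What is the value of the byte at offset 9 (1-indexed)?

1-indexed offset 9 is 0-indexed offset 8.
U+1F6AD → 4-byte form F0 9F 9A AD at offsets 0–3.
U+71092 → 4-byte form F1 B1 82 92 at offsets 4–7.
U+7E02 → 3-byte form E7 B8 82 at offsets 8–10.
Offset 8 falls in char 3's range; it's byte 1 of E7 B8 82 = 0xE7.

0xE7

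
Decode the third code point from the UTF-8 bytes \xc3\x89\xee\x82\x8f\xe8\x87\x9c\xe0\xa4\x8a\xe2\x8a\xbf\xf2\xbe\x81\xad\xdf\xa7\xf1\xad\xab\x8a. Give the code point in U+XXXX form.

U+81DC

Offset 0: leading byte 0xC3 = 11000011 → 2-byte char #1 = C3 89.
Offset 2: leading byte 0xEE = 11101110 → 3-byte char #2 = EE 82 8F.
Offset 5: leading byte 0xE8 = 11101000 → 3-byte char #3 = E8 87 9C.
Leading byte 0xE8 = 11101000 matches 1110xxxx → 3-byte sequence.
Byte 1: 0xE8 = 11101000, payload 1000 (4 bits).
Byte 2: 0x87 = 10000111 (10xxxxxx ✓), payload 000111.
Byte 3: 0x9C = 10011100 (10xxxxxx ✓), payload 011100.
Concatenate: 1000000111011100 = 0x81DC (16 bits → U+81DC).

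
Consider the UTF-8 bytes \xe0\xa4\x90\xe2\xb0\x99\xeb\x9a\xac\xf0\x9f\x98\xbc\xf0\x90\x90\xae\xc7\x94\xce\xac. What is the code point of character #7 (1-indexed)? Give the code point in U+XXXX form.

U+03AC

Offset 0: leading byte 0xE0 = 11100000 → 3-byte char #1 = E0 A4 90.
Offset 3: leading byte 0xE2 = 11100010 → 3-byte char #2 = E2 B0 99.
Offset 6: leading byte 0xEB = 11101011 → 3-byte char #3 = EB 9A AC.
Offset 9: leading byte 0xF0 = 11110000 → 4-byte char #4 = F0 9F 98 BC.
Offset 13: leading byte 0xF0 = 11110000 → 4-byte char #5 = F0 90 90 AE.
Offset 17: leading byte 0xC7 = 11000111 → 2-byte char #6 = C7 94.
Offset 19: leading byte 0xCE = 11001110 → 2-byte char #7 = CE AC.
Leading byte 0xCE = 11001110 matches 110xxxxx → 2-byte sequence.
Byte 1: 0xCE = 11001110, payload 01110 (5 bits).
Byte 2: 0xAC = 10101100 (10xxxxxx ✓), payload 101100.
Concatenate: 01110101100 = 0x3AC (11 bits → U+03AC).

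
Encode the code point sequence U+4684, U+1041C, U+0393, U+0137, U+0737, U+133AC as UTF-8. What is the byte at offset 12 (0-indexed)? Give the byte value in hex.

0xB7

U+4684 → 3-byte form E4 9A 84 at offsets 0–2.
U+1041C → 4-byte form F0 90 90 9C at offsets 3–6.
U+0393 → 2-byte form CE 93 at offsets 7–8.
U+0137 → 2-byte form C4 B7 at offsets 9–10.
U+0737 → 2-byte form DC B7 at offsets 11–12.
Offset 12 falls in char 5's range; it's byte 2 of DC B7 = 0xB7.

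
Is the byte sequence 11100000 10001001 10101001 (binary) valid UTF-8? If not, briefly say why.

Leading byte 0xE0 = 11100000 → 3-byte form.
Continuation bytes all match 10xxxxxx. Payload decodes to 0x269.
But 0x269 < 0x800, the minimum for a 3-byte sequence — this is an overlong encoding.

invalid (overlong encoding)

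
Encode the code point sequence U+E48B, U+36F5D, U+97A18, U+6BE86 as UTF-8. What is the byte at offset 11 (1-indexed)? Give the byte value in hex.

1-indexed offset 11 is 0-indexed offset 10.
U+E48B → 3-byte form EE 92 8B at offsets 0–2.
U+36F5D → 4-byte form F0 B6 BD 9D at offsets 3–6.
U+97A18 → 4-byte form F2 97 A8 98 at offsets 7–10.
Offset 10 falls in char 3's range; it's byte 4 of F2 97 A8 98 = 0x98.

0x98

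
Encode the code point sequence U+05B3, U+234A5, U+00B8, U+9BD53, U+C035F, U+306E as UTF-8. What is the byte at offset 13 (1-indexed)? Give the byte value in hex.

0xF3

1-indexed offset 13 is 0-indexed offset 12.
U+05B3 → 2-byte form D6 B3 at offsets 0–1.
U+234A5 → 4-byte form F0 A3 92 A5 at offsets 2–5.
U+00B8 → 2-byte form C2 B8 at offsets 6–7.
U+9BD53 → 4-byte form F2 9B B5 93 at offsets 8–11.
U+C035F → 4-byte form F3 80 8D 9F at offsets 12–15.
Offset 12 falls in char 5's range; it's byte 1 of F3 80 8D 9F = 0xF3.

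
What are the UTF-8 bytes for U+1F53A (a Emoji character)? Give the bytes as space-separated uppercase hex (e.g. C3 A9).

F0 9F 94 BA

U+1F53A = 0x1F53A = 128314 decimal. In range U+10000–U+10FFFF → 4-byte form: 11110xxx 10xxxxxx 10xxxxxx 10xxxxxx.
Binary (21 bits): 000011111010100111010.
Split 3+6+6+6: 000 | 011111 | 010100 | 111010.
Byte 1: 11110000 = 0xF0.
Byte 2: 10011111 = 0x9F.
Byte 3: 10010100 = 0x94.
Byte 4: 10111010 = 0xBA.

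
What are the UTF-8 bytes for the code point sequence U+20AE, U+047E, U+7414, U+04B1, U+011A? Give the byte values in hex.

U+20AE: 3-byte form → E2 82 AE.
U+047E: 2-byte form → D1 BE.
U+7414: 3-byte form → E7 90 94.
U+04B1: 2-byte form → D2 B1.
U+011A: 2-byte form → C4 9A.
Concatenated (12 bytes): E2 82 AE D1 BE E7 90 94 D2 B1 C4 9A.

E2 82 AE D1 BE E7 90 94 D2 B1 C4 9A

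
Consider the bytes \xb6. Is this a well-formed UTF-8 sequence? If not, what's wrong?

invalid (continuation byte with no leading byte)

Byte 0xB6 = 10110110 has the form 10xxxxxx — a continuation byte — but there is no preceding leading byte.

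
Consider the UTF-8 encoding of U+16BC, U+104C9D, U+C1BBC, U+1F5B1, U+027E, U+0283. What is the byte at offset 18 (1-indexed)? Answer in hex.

1-indexed offset 18 is 0-indexed offset 17.
U+16BC → 3-byte form E1 9A BC at offsets 0–2.
U+104C9D → 4-byte form F4 84 B2 9D at offsets 3–6.
U+C1BBC → 4-byte form F3 81 AE BC at offsets 7–10.
U+1F5B1 → 4-byte form F0 9F 96 B1 at offsets 11–14.
U+027E → 2-byte form C9 BE at offsets 15–16.
U+0283 → 2-byte form CA 83 at offsets 17–18.
Offset 17 falls in char 6's range; it's byte 1 of CA 83 = 0xCA.

0xCA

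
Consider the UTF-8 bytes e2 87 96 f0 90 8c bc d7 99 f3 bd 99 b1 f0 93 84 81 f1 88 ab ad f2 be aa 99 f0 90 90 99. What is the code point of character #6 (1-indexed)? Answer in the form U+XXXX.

Offset 0: leading byte 0xE2 = 11100010 → 3-byte char #1 = E2 87 96.
Offset 3: leading byte 0xF0 = 11110000 → 4-byte char #2 = F0 90 8C BC.
Offset 7: leading byte 0xD7 = 11010111 → 2-byte char #3 = D7 99.
Offset 9: leading byte 0xF3 = 11110011 → 4-byte char #4 = F3 BD 99 B1.
Offset 13: leading byte 0xF0 = 11110000 → 4-byte char #5 = F0 93 84 81.
Offset 17: leading byte 0xF1 = 11110001 → 4-byte char #6 = F1 88 AB AD.
Leading byte 0xF1 = 11110001 matches 11110xxx → 4-byte sequence.
Byte 1: 0xF1 = 11110001, payload 001 (3 bits).
Byte 2: 0x88 = 10001000 (10xxxxxx ✓), payload 001000.
Byte 3: 0xAB = 10101011 (10xxxxxx ✓), payload 101011.
Byte 4: 0xAD = 10101101 (10xxxxxx ✓), payload 101101.
Concatenate: 001001000101011101101 = 0x48AED (21 bits → U+48AED).

U+48AED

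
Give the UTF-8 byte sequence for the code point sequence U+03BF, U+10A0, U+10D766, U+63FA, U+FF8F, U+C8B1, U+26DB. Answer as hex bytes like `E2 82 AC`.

U+03BF: 2-byte form → CE BF.
U+10A0: 3-byte form → E1 82 A0.
U+10D766: 4-byte form → F4 8D 9D A6.
U+63FA: 3-byte form → E6 8F BA.
U+FF8F: 3-byte form → EF BE 8F.
U+C8B1: 3-byte form → EC A2 B1.
U+26DB: 3-byte form → E2 9B 9B.
Concatenated (21 bytes): CE BF E1 82 A0 F4 8D 9D A6 E6 8F BA EF BE 8F EC A2 B1 E2 9B 9B.

CE BF E1 82 A0 F4 8D 9D A6 E6 8F BA EF BE 8F EC A2 B1 E2 9B 9B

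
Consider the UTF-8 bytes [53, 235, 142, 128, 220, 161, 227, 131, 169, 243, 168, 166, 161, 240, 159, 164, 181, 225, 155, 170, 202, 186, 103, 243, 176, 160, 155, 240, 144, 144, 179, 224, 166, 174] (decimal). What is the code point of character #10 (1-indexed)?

Offset 0: leading byte 0x35 = 00110101 → 1-byte char #1 = 35.
Offset 1: leading byte 0xEB = 11101011 → 3-byte char #2 = EB 8E 80.
Offset 4: leading byte 0xDC = 11011100 → 2-byte char #3 = DC A1.
Offset 6: leading byte 0xE3 = 11100011 → 3-byte char #4 = E3 83 A9.
Offset 9: leading byte 0xF3 = 11110011 → 4-byte char #5 = F3 A8 A6 A1.
Offset 13: leading byte 0xF0 = 11110000 → 4-byte char #6 = F0 9F A4 B5.
Offset 17: leading byte 0xE1 = 11100001 → 3-byte char #7 = E1 9B AA.
Offset 20: leading byte 0xCA = 11001010 → 2-byte char #8 = CA BA.
Offset 22: leading byte 0x67 = 01100111 → 1-byte char #9 = 67.
Offset 23: leading byte 0xF3 = 11110011 → 4-byte char #10 = F3 B0 A0 9B.
Leading byte 0xF3 = 11110011 matches 11110xxx → 4-byte sequence.
Byte 1: 0xF3 = 11110011, payload 011 (3 bits).
Byte 2: 0xB0 = 10110000 (10xxxxxx ✓), payload 110000.
Byte 3: 0xA0 = 10100000 (10xxxxxx ✓), payload 100000.
Byte 4: 0x9B = 10011011 (10xxxxxx ✓), payload 011011.
Concatenate: 011110000100000011011 = 0xF081B (21 bits → U+F081B).

U+F081B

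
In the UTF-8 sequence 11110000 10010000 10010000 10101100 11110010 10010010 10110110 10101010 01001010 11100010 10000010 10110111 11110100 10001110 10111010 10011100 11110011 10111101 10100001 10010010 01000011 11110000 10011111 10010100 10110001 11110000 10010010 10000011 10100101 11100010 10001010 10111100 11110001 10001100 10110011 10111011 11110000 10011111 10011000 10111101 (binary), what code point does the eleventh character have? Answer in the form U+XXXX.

U+4CCFB

Offset 0: leading byte 0xF0 = 11110000 → 4-byte char #1 = F0 90 90 AC.
Offset 4: leading byte 0xF2 = 11110010 → 4-byte char #2 = F2 92 B6 AA.
Offset 8: leading byte 0x4A = 01001010 → 1-byte char #3 = 4A.
Offset 9: leading byte 0xE2 = 11100010 → 3-byte char #4 = E2 82 B7.
Offset 12: leading byte 0xF4 = 11110100 → 4-byte char #5 = F4 8E BA 9C.
Offset 16: leading byte 0xF3 = 11110011 → 4-byte char #6 = F3 BD A1 92.
Offset 20: leading byte 0x43 = 01000011 → 1-byte char #7 = 43.
Offset 21: leading byte 0xF0 = 11110000 → 4-byte char #8 = F0 9F 94 B1.
Offset 25: leading byte 0xF0 = 11110000 → 4-byte char #9 = F0 92 83 A5.
Offset 29: leading byte 0xE2 = 11100010 → 3-byte char #10 = E2 8A BC.
Offset 32: leading byte 0xF1 = 11110001 → 4-byte char #11 = F1 8C B3 BB.
Leading byte 0xF1 = 11110001 matches 11110xxx → 4-byte sequence.
Byte 1: 0xF1 = 11110001, payload 001 (3 bits).
Byte 2: 0x8C = 10001100 (10xxxxxx ✓), payload 001100.
Byte 3: 0xB3 = 10110011 (10xxxxxx ✓), payload 110011.
Byte 4: 0xBB = 10111011 (10xxxxxx ✓), payload 111011.
Concatenate: 001001100110011111011 = 0x4CCFB (21 bits → U+4CCFB).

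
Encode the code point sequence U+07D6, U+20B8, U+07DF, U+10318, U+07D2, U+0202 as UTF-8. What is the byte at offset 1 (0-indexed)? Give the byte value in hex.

U+07D6 → 2-byte form DF 96 at offsets 0–1.
Offset 1 falls in char 1's range; it's byte 2 of DF 96 = 0x96.

0x96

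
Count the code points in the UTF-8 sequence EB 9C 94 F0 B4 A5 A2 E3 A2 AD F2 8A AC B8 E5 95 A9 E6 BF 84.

6

Byte at offset 0: 0xEB = 11101011 → 3-byte char (#1). Advance 3.
Byte at offset 3: 0xF0 = 11110000 → 4-byte char (#2). Advance 4.
Byte at offset 7: 0xE3 = 11100011 → 3-byte char (#3). Advance 3.
Byte at offset 10: 0xF2 = 11110010 → 4-byte char (#4). Advance 4.
Byte at offset 14: 0xE5 = 11100101 → 3-byte char (#5). Advance 3.
Byte at offset 17: 0xE6 = 11100110 → 3-byte char (#6). Advance 3.
Reached end at offset 20 after 6 code points.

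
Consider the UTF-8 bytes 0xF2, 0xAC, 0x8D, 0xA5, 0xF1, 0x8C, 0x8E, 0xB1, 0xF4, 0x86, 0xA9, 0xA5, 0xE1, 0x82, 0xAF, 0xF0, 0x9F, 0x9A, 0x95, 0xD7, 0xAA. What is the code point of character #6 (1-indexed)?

U+05EA

Offset 0: leading byte 0xF2 = 11110010 → 4-byte char #1 = F2 AC 8D A5.
Offset 4: leading byte 0xF1 = 11110001 → 4-byte char #2 = F1 8C 8E B1.
Offset 8: leading byte 0xF4 = 11110100 → 4-byte char #3 = F4 86 A9 A5.
Offset 12: leading byte 0xE1 = 11100001 → 3-byte char #4 = E1 82 AF.
Offset 15: leading byte 0xF0 = 11110000 → 4-byte char #5 = F0 9F 9A 95.
Offset 19: leading byte 0xD7 = 11010111 → 2-byte char #6 = D7 AA.
Leading byte 0xD7 = 11010111 matches 110xxxxx → 2-byte sequence.
Byte 1: 0xD7 = 11010111, payload 10111 (5 bits).
Byte 2: 0xAA = 10101010 (10xxxxxx ✓), payload 101010.
Concatenate: 10111101010 = 0x5EA (11 bits → U+05EA).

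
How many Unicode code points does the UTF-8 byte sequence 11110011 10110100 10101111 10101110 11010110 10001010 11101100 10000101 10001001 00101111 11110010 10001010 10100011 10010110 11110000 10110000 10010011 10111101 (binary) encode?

6

Byte at offset 0: 0xF3 = 11110011 → 4-byte char (#1). Advance 4.
Byte at offset 4: 0xD6 = 11010110 → 2-byte char (#2). Advance 2.
Byte at offset 6: 0xEC = 11101100 → 3-byte char (#3). Advance 3.
Byte at offset 9: 0x2F = 00101111 → 1-byte char (#4). Advance 1.
Byte at offset 10: 0xF2 = 11110010 → 4-byte char (#5). Advance 4.
Byte at offset 14: 0xF0 = 11110000 → 4-byte char (#6). Advance 4.
Reached end at offset 18 after 6 code points.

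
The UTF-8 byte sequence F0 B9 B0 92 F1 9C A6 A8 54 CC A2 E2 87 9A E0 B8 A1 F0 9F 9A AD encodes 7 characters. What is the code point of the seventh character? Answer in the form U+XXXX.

Offset 0: leading byte 0xF0 = 11110000 → 4-byte char #1 = F0 B9 B0 92.
Offset 4: leading byte 0xF1 = 11110001 → 4-byte char #2 = F1 9C A6 A8.
Offset 8: leading byte 0x54 = 01010100 → 1-byte char #3 = 54.
Offset 9: leading byte 0xCC = 11001100 → 2-byte char #4 = CC A2.
Offset 11: leading byte 0xE2 = 11100010 → 3-byte char #5 = E2 87 9A.
Offset 14: leading byte 0xE0 = 11100000 → 3-byte char #6 = E0 B8 A1.
Offset 17: leading byte 0xF0 = 11110000 → 4-byte char #7 = F0 9F 9A AD.
Leading byte 0xF0 = 11110000 matches 11110xxx → 4-byte sequence.
Byte 1: 0xF0 = 11110000, payload 000 (3 bits).
Byte 2: 0x9F = 10011111 (10xxxxxx ✓), payload 011111.
Byte 3: 0x9A = 10011010 (10xxxxxx ✓), payload 011010.
Byte 4: 0xAD = 10101101 (10xxxxxx ✓), payload 101101.
Concatenate: 000011111011010101101 = 0x1F6AD (21 bits → U+1F6AD).

U+1F6AD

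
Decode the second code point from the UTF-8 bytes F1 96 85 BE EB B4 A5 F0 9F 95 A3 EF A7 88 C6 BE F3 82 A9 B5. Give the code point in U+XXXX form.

Offset 0: leading byte 0xF1 = 11110001 → 4-byte char #1 = F1 96 85 BE.
Offset 4: leading byte 0xEB = 11101011 → 3-byte char #2 = EB B4 A5.
Leading byte 0xEB = 11101011 matches 1110xxxx → 3-byte sequence.
Byte 1: 0xEB = 11101011, payload 1011 (4 bits).
Byte 2: 0xB4 = 10110100 (10xxxxxx ✓), payload 110100.
Byte 3: 0xA5 = 10100101 (10xxxxxx ✓), payload 100101.
Concatenate: 1011110100100101 = 0xBD25 (16 bits → U+BD25).

U+BD25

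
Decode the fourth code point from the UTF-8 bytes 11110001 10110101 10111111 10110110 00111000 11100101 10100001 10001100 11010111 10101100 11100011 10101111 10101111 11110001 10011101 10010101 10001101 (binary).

Offset 0: leading byte 0xF1 = 11110001 → 4-byte char #1 = F1 B5 BF B6.
Offset 4: leading byte 0x38 = 00111000 → 1-byte char #2 = 38.
Offset 5: leading byte 0xE5 = 11100101 → 3-byte char #3 = E5 A1 8C.
Offset 8: leading byte 0xD7 = 11010111 → 2-byte char #4 = D7 AC.
Leading byte 0xD7 = 11010111 matches 110xxxxx → 2-byte sequence.
Byte 1: 0xD7 = 11010111, payload 10111 (5 bits).
Byte 2: 0xAC = 10101100 (10xxxxxx ✓), payload 101100.
Concatenate: 10111101100 = 0x5EC (11 bits → U+05EC).

U+05EC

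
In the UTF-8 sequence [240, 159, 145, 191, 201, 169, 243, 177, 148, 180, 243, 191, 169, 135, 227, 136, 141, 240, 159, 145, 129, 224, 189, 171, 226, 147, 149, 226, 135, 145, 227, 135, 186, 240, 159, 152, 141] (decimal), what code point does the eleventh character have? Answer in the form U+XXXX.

U+1F60D

Offset 0: leading byte 0xF0 = 11110000 → 4-byte char #1 = F0 9F 91 BF.
Offset 4: leading byte 0xC9 = 11001001 → 2-byte char #2 = C9 A9.
Offset 6: leading byte 0xF3 = 11110011 → 4-byte char #3 = F3 B1 94 B4.
Offset 10: leading byte 0xF3 = 11110011 → 4-byte char #4 = F3 BF A9 87.
Offset 14: leading byte 0xE3 = 11100011 → 3-byte char #5 = E3 88 8D.
Offset 17: leading byte 0xF0 = 11110000 → 4-byte char #6 = F0 9F 91 81.
Offset 21: leading byte 0xE0 = 11100000 → 3-byte char #7 = E0 BD AB.
Offset 24: leading byte 0xE2 = 11100010 → 3-byte char #8 = E2 93 95.
Offset 27: leading byte 0xE2 = 11100010 → 3-byte char #9 = E2 87 91.
Offset 30: leading byte 0xE3 = 11100011 → 3-byte char #10 = E3 87 BA.
Offset 33: leading byte 0xF0 = 11110000 → 4-byte char #11 = F0 9F 98 8D.
Leading byte 0xF0 = 11110000 matches 11110xxx → 4-byte sequence.
Byte 1: 0xF0 = 11110000, payload 000 (3 bits).
Byte 2: 0x9F = 10011111 (10xxxxxx ✓), payload 011111.
Byte 3: 0x98 = 10011000 (10xxxxxx ✓), payload 011000.
Byte 4: 0x8D = 10001101 (10xxxxxx ✓), payload 001101.
Concatenate: 000011111011000001101 = 0x1F60D (21 bits → U+1F60D).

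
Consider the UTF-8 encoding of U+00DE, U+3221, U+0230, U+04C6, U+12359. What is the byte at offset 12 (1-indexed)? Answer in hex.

0x8D

1-indexed offset 12 is 0-indexed offset 11.
U+00DE → 2-byte form C3 9E at offsets 0–1.
U+3221 → 3-byte form E3 88 A1 at offsets 2–4.
U+0230 → 2-byte form C8 B0 at offsets 5–6.
U+04C6 → 2-byte form D3 86 at offsets 7–8.
U+12359 → 4-byte form F0 92 8D 99 at offsets 9–12.
Offset 11 falls in char 5's range; it's byte 3 of F0 92 8D 99 = 0x8D.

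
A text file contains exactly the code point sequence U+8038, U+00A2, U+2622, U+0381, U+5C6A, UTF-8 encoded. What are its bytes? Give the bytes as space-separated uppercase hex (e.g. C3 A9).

U+8038: 3-byte form → E8 80 B8.
U+00A2: 2-byte form → C2 A2.
U+2622: 3-byte form → E2 98 A2.
U+0381: 2-byte form → CE 81.
U+5C6A: 3-byte form → E5 B1 AA.
Concatenated (13 bytes): E8 80 B8 C2 A2 E2 98 A2 CE 81 E5 B1 AA.

E8 80 B8 C2 A2 E2 98 A2 CE 81 E5 B1 AA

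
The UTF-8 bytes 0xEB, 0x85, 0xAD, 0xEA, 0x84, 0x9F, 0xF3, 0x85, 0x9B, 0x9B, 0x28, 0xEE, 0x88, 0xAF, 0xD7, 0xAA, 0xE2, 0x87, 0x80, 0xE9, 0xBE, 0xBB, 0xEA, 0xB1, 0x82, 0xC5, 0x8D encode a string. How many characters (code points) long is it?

Byte at offset 0: 0xEB = 11101011 → 3-byte char (#1). Advance 3.
Byte at offset 3: 0xEA = 11101010 → 3-byte char (#2). Advance 3.
Byte at offset 6: 0xF3 = 11110011 → 4-byte char (#3). Advance 4.
Byte at offset 10: 0x28 = 00101000 → 1-byte char (#4). Advance 1.
Byte at offset 11: 0xEE = 11101110 → 3-byte char (#5). Advance 3.
Byte at offset 14: 0xD7 = 11010111 → 2-byte char (#6). Advance 2.
Byte at offset 16: 0xE2 = 11100010 → 3-byte char (#7). Advance 3.
Byte at offset 19: 0xE9 = 11101001 → 3-byte char (#8). Advance 3.
Byte at offset 22: 0xEA = 11101010 → 3-byte char (#9). Advance 3.
Byte at offset 25: 0xC5 = 11000101 → 2-byte char (#10). Advance 2.
Reached end at offset 27 after 10 code points.

10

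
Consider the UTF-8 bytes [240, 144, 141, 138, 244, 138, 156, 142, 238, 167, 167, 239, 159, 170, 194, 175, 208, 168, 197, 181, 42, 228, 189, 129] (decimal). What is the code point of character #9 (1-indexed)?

U+4F41

Offset 0: leading byte 0xF0 = 11110000 → 4-byte char #1 = F0 90 8D 8A.
Offset 4: leading byte 0xF4 = 11110100 → 4-byte char #2 = F4 8A 9C 8E.
Offset 8: leading byte 0xEE = 11101110 → 3-byte char #3 = EE A7 A7.
Offset 11: leading byte 0xEF = 11101111 → 3-byte char #4 = EF 9F AA.
Offset 14: leading byte 0xC2 = 11000010 → 2-byte char #5 = C2 AF.
Offset 16: leading byte 0xD0 = 11010000 → 2-byte char #6 = D0 A8.
Offset 18: leading byte 0xC5 = 11000101 → 2-byte char #7 = C5 B5.
Offset 20: leading byte 0x2A = 00101010 → 1-byte char #8 = 2A.
Offset 21: leading byte 0xE4 = 11100100 → 3-byte char #9 = E4 BD 81.
Leading byte 0xE4 = 11100100 matches 1110xxxx → 3-byte sequence.
Byte 1: 0xE4 = 11100100, payload 0100 (4 bits).
Byte 2: 0xBD = 10111101 (10xxxxxx ✓), payload 111101.
Byte 3: 0x81 = 10000001 (10xxxxxx ✓), payload 000001.
Concatenate: 0100111101000001 = 0x4F41 (16 bits → U+4F41).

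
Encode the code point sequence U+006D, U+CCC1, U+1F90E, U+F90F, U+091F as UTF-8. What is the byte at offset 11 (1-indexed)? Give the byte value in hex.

0x8F

1-indexed offset 11 is 0-indexed offset 10.
U+006D → 1-byte form 6D at offsets 0–0.
U+CCC1 → 3-byte form EC B3 81 at offsets 1–3.
U+1F90E → 4-byte form F0 9F A4 8E at offsets 4–7.
U+F90F → 3-byte form EF A4 8F at offsets 8–10.
Offset 10 falls in char 4's range; it's byte 3 of EF A4 8F = 0x8F.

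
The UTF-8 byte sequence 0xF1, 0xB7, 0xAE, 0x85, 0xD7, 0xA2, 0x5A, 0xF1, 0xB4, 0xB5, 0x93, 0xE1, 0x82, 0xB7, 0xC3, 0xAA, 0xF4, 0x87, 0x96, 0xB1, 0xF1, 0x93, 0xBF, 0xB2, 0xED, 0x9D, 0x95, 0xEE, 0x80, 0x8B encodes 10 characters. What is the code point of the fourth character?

Offset 0: leading byte 0xF1 = 11110001 → 4-byte char #1 = F1 B7 AE 85.
Offset 4: leading byte 0xD7 = 11010111 → 2-byte char #2 = D7 A2.
Offset 6: leading byte 0x5A = 01011010 → 1-byte char #3 = 5A.
Offset 7: leading byte 0xF1 = 11110001 → 4-byte char #4 = F1 B4 B5 93.
Leading byte 0xF1 = 11110001 matches 11110xxx → 4-byte sequence.
Byte 1: 0xF1 = 11110001, payload 001 (3 bits).
Byte 2: 0xB4 = 10110100 (10xxxxxx ✓), payload 110100.
Byte 3: 0xB5 = 10110101 (10xxxxxx ✓), payload 110101.
Byte 4: 0x93 = 10010011 (10xxxxxx ✓), payload 010011.
Concatenate: 001110100110101010011 = 0x74D53 (21 bits → U+74D53).

U+74D53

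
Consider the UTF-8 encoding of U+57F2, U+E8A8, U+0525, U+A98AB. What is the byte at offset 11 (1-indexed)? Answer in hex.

0xA2

1-indexed offset 11 is 0-indexed offset 10.
U+57F2 → 3-byte form E5 9F B2 at offsets 0–2.
U+E8A8 → 3-byte form EE A2 A8 at offsets 3–5.
U+0525 → 2-byte form D4 A5 at offsets 6–7.
U+A98AB → 4-byte form F2 A9 A2 AB at offsets 8–11.
Offset 10 falls in char 4's range; it's byte 3 of F2 A9 A2 AB = 0xA2.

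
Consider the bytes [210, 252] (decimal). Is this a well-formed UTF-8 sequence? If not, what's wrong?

invalid (non-continuation byte where continuation expected)

Leading byte 0xD2 = 11010010 → 2-byte form.
Byte 2 is 0xFC = 11111100, which is not 10xxxxxx — expected a continuation byte.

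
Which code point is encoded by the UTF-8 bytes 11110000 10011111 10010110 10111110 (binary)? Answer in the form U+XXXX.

Leading byte 0xF0 = 11110000 matches 11110xxx → 4-byte sequence.
Byte 1: 0xF0 = 11110000, payload 000 (3 bits).
Byte 2: 0x9F = 10011111 (10xxxxxx ✓), payload 011111.
Byte 3: 0x96 = 10010110 (10xxxxxx ✓), payload 010110.
Byte 4: 0xBE = 10111110 (10xxxxxx ✓), payload 111110.
Concatenate: 000011111010110111110 = 0x1F5BE (21 bits → U+1F5BE).

U+1F5BE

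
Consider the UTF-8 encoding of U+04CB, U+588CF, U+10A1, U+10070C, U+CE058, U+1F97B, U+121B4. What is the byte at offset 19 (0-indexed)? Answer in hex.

0xA5

U+04CB → 2-byte form D3 8B at offsets 0–1.
U+588CF → 4-byte form F1 98 A3 8F at offsets 2–5.
U+10A1 → 3-byte form E1 82 A1 at offsets 6–8.
U+10070C → 4-byte form F4 80 9C 8C at offsets 9–12.
U+CE058 → 4-byte form F3 8E 81 98 at offsets 13–16.
U+1F97B → 4-byte form F0 9F A5 BB at offsets 17–20.
Offset 19 falls in char 6's range; it's byte 3 of F0 9F A5 BB = 0xA5.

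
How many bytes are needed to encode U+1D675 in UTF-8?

U+1D675 = 0x1D675. UTF-8 uses 1 byte below 0x80, 2 below 0x800, 3 below 0x10000, 4 up to 0x10FFFF. 0x1D675 is in U+10000–U+10FFFF → 4 bytes.

4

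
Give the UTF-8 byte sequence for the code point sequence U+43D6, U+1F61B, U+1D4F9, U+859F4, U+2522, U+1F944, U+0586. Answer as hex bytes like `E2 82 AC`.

E4 8F 96 F0 9F 98 9B F0 9D 93 B9 F2 85 A7 B4 E2 94 A2 F0 9F A5 84 D6 86

U+43D6: 3-byte form → E4 8F 96.
U+1F61B: 4-byte form → F0 9F 98 9B.
U+1D4F9: 4-byte form → F0 9D 93 B9.
U+859F4: 4-byte form → F2 85 A7 B4.
U+2522: 3-byte form → E2 94 A2.
U+1F944: 4-byte form → F0 9F A5 84.
U+0586: 2-byte form → D6 86.
Concatenated (24 bytes): E4 8F 96 F0 9F 98 9B F0 9D 93 B9 F2 85 A7 B4 E2 94 A2 F0 9F A5 84 D6 86.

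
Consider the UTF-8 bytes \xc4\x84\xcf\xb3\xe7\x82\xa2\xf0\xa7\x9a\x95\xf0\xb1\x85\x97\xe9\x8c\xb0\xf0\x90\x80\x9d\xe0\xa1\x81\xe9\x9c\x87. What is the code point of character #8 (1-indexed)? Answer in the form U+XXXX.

U+0841

Offset 0: leading byte 0xC4 = 11000100 → 2-byte char #1 = C4 84.
Offset 2: leading byte 0xCF = 11001111 → 2-byte char #2 = CF B3.
Offset 4: leading byte 0xE7 = 11100111 → 3-byte char #3 = E7 82 A2.
Offset 7: leading byte 0xF0 = 11110000 → 4-byte char #4 = F0 A7 9A 95.
Offset 11: leading byte 0xF0 = 11110000 → 4-byte char #5 = F0 B1 85 97.
Offset 15: leading byte 0xE9 = 11101001 → 3-byte char #6 = E9 8C B0.
Offset 18: leading byte 0xF0 = 11110000 → 4-byte char #7 = F0 90 80 9D.
Offset 22: leading byte 0xE0 = 11100000 → 3-byte char #8 = E0 A1 81.
Leading byte 0xE0 = 11100000 matches 1110xxxx → 3-byte sequence.
Byte 1: 0xE0 = 11100000, payload 0000 (4 bits).
Byte 2: 0xA1 = 10100001 (10xxxxxx ✓), payload 100001.
Byte 3: 0x81 = 10000001 (10xxxxxx ✓), payload 000001.
Concatenate: 0000100001000001 = 0x841 (16 bits → U+0841).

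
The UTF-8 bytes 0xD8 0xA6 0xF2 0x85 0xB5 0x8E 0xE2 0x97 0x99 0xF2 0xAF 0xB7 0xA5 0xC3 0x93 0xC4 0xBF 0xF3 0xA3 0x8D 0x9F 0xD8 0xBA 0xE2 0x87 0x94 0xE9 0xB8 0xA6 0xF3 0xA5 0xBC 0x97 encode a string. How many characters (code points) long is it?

Byte at offset 0: 0xD8 = 11011000 → 2-byte char (#1). Advance 2.
Byte at offset 2: 0xF2 = 11110010 → 4-byte char (#2). Advance 4.
Byte at offset 6: 0xE2 = 11100010 → 3-byte char (#3). Advance 3.
Byte at offset 9: 0xF2 = 11110010 → 4-byte char (#4). Advance 4.
Byte at offset 13: 0xC3 = 11000011 → 2-byte char (#5). Advance 2.
Byte at offset 15: 0xC4 = 11000100 → 2-byte char (#6). Advance 2.
Byte at offset 17: 0xF3 = 11110011 → 4-byte char (#7). Advance 4.
Byte at offset 21: 0xD8 = 11011000 → 2-byte char (#8). Advance 2.
Byte at offset 23: 0xE2 = 11100010 → 3-byte char (#9). Advance 3.
Byte at offset 26: 0xE9 = 11101001 → 3-byte char (#10). Advance 3.
Byte at offset 29: 0xF3 = 11110011 → 4-byte char (#11). Advance 4.
Reached end at offset 33 after 11 code points.

11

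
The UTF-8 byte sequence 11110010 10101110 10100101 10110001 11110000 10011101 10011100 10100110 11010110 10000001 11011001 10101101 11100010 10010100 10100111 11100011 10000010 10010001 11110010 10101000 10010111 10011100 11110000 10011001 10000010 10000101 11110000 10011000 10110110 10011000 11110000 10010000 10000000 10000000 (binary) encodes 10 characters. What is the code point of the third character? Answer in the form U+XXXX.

Offset 0: leading byte 0xF2 = 11110010 → 4-byte char #1 = F2 AE A5 B1.
Offset 4: leading byte 0xF0 = 11110000 → 4-byte char #2 = F0 9D 9C A6.
Offset 8: leading byte 0xD6 = 11010110 → 2-byte char #3 = D6 81.
Leading byte 0xD6 = 11010110 matches 110xxxxx → 2-byte sequence.
Byte 1: 0xD6 = 11010110, payload 10110 (5 bits).
Byte 2: 0x81 = 10000001 (10xxxxxx ✓), payload 000001.
Concatenate: 10110000001 = 0x581 (11 bits → U+0581).

U+0581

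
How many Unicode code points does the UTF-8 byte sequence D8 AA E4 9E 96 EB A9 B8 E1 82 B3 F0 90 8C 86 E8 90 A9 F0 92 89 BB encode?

7

Byte at offset 0: 0xD8 = 11011000 → 2-byte char (#1). Advance 2.
Byte at offset 2: 0xE4 = 11100100 → 3-byte char (#2). Advance 3.
Byte at offset 5: 0xEB = 11101011 → 3-byte char (#3). Advance 3.
Byte at offset 8: 0xE1 = 11100001 → 3-byte char (#4). Advance 3.
Byte at offset 11: 0xF0 = 11110000 → 4-byte char (#5). Advance 4.
Byte at offset 15: 0xE8 = 11101000 → 3-byte char (#6). Advance 3.
Byte at offset 18: 0xF0 = 11110000 → 4-byte char (#7). Advance 4.
Reached end at offset 22 after 7 code points.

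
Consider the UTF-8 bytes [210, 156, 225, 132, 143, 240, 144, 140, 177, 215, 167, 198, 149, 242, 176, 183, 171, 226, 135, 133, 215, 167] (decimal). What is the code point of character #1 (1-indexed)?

U+049C

Offset 0: leading byte 0xD2 = 11010010 → 2-byte char #1 = D2 9C.
Leading byte 0xD2 = 11010010 matches 110xxxxx → 2-byte sequence.
Byte 1: 0xD2 = 11010010, payload 10010 (5 bits).
Byte 2: 0x9C = 10011100 (10xxxxxx ✓), payload 011100.
Concatenate: 10010011100 = 0x49C (11 bits → U+049C).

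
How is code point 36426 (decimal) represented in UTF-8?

E8 B9 8A

U+8E4A = 0x8E4A = 36426 decimal. In range U+0800–U+FFFF → 3-byte form: 1110xxxx 10xxxxxx 10xxxxxx.
Binary (16 bits): 1000111001001010.
Split 4+6+6: 1000 | 111001 | 001010.
Byte 1: 11101000 = 0xE8.
Byte 2: 10111001 = 0xB9.
Byte 3: 10001010 = 0x8A.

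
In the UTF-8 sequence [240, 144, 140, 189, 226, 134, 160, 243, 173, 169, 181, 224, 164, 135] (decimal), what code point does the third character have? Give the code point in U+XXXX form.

U+EDA75

Offset 0: leading byte 0xF0 = 11110000 → 4-byte char #1 = F0 90 8C BD.
Offset 4: leading byte 0xE2 = 11100010 → 3-byte char #2 = E2 86 A0.
Offset 7: leading byte 0xF3 = 11110011 → 4-byte char #3 = F3 AD A9 B5.
Leading byte 0xF3 = 11110011 matches 11110xxx → 4-byte sequence.
Byte 1: 0xF3 = 11110011, payload 011 (3 bits).
Byte 2: 0xAD = 10101101 (10xxxxxx ✓), payload 101101.
Byte 3: 0xA9 = 10101001 (10xxxxxx ✓), payload 101001.
Byte 4: 0xB5 = 10110101 (10xxxxxx ✓), payload 110101.
Concatenate: 011101101101001110101 = 0xEDA75 (21 bits → U+EDA75).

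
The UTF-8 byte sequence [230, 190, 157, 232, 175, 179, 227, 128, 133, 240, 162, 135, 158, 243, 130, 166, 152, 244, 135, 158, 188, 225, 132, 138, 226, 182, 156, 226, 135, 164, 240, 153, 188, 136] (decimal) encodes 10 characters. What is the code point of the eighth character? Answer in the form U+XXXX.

Offset 0: leading byte 0xE6 = 11100110 → 3-byte char #1 = E6 BE 9D.
Offset 3: leading byte 0xE8 = 11101000 → 3-byte char #2 = E8 AF B3.
Offset 6: leading byte 0xE3 = 11100011 → 3-byte char #3 = E3 80 85.
Offset 9: leading byte 0xF0 = 11110000 → 4-byte char #4 = F0 A2 87 9E.
Offset 13: leading byte 0xF3 = 11110011 → 4-byte char #5 = F3 82 A6 98.
Offset 17: leading byte 0xF4 = 11110100 → 4-byte char #6 = F4 87 9E BC.
Offset 21: leading byte 0xE1 = 11100001 → 3-byte char #7 = E1 84 8A.
Offset 24: leading byte 0xE2 = 11100010 → 3-byte char #8 = E2 B6 9C.
Leading byte 0xE2 = 11100010 matches 1110xxxx → 3-byte sequence.
Byte 1: 0xE2 = 11100010, payload 0010 (4 bits).
Byte 2: 0xB6 = 10110110 (10xxxxxx ✓), payload 110110.
Byte 3: 0x9C = 10011100 (10xxxxxx ✓), payload 011100.
Concatenate: 0010110110011100 = 0x2D9C (16 bits → U+2D9C).

U+2D9C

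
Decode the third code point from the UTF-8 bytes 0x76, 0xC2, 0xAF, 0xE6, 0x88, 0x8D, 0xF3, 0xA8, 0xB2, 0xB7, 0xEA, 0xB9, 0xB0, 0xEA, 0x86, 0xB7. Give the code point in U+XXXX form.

U+620D

Offset 0: leading byte 0x76 = 01110110 → 1-byte char #1 = 76.
Offset 1: leading byte 0xC2 = 11000010 → 2-byte char #2 = C2 AF.
Offset 3: leading byte 0xE6 = 11100110 → 3-byte char #3 = E6 88 8D.
Leading byte 0xE6 = 11100110 matches 1110xxxx → 3-byte sequence.
Byte 1: 0xE6 = 11100110, payload 0110 (4 bits).
Byte 2: 0x88 = 10001000 (10xxxxxx ✓), payload 001000.
Byte 3: 0x8D = 10001101 (10xxxxxx ✓), payload 001101.
Concatenate: 0110001000001101 = 0x620D (16 bits → U+620D).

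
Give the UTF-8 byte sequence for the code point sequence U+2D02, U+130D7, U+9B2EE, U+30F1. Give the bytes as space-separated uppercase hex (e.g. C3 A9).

U+2D02: 3-byte form → E2 B4 82.
U+130D7: 4-byte form → F0 93 83 97.
U+9B2EE: 4-byte form → F2 9B 8B AE.
U+30F1: 3-byte form → E3 83 B1.
Concatenated (14 bytes): E2 B4 82 F0 93 83 97 F2 9B 8B AE E3 83 B1.

E2 B4 82 F0 93 83 97 F2 9B 8B AE E3 83 B1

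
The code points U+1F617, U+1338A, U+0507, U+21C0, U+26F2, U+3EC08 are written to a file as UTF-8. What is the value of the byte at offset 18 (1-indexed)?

0xBE

1-indexed offset 18 is 0-indexed offset 17.
U+1F617 → 4-byte form F0 9F 98 97 at offsets 0–3.
U+1338A → 4-byte form F0 93 8E 8A at offsets 4–7.
U+0507 → 2-byte form D4 87 at offsets 8–9.
U+21C0 → 3-byte form E2 87 80 at offsets 10–12.
U+26F2 → 3-byte form E2 9B B2 at offsets 13–15.
U+3EC08 → 4-byte form F0 BE B0 88 at offsets 16–19.
Offset 17 falls in char 6's range; it's byte 2 of F0 BE B0 88 = 0xBE.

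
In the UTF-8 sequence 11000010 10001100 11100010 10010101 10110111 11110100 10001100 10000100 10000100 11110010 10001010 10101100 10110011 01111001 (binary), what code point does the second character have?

Offset 0: leading byte 0xC2 = 11000010 → 2-byte char #1 = C2 8C.
Offset 2: leading byte 0xE2 = 11100010 → 3-byte char #2 = E2 95 B7.
Leading byte 0xE2 = 11100010 matches 1110xxxx → 3-byte sequence.
Byte 1: 0xE2 = 11100010, payload 0010 (4 bits).
Byte 2: 0x95 = 10010101 (10xxxxxx ✓), payload 010101.
Byte 3: 0xB7 = 10110111 (10xxxxxx ✓), payload 110111.
Concatenate: 0010010101110111 = 0x2577 (16 bits → U+2577).

U+2577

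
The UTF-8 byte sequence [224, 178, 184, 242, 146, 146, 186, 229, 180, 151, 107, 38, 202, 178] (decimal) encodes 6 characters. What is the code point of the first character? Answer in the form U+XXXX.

U+0CB8

Offset 0: leading byte 0xE0 = 11100000 → 3-byte char #1 = E0 B2 B8.
Leading byte 0xE0 = 11100000 matches 1110xxxx → 3-byte sequence.
Byte 1: 0xE0 = 11100000, payload 0000 (4 bits).
Byte 2: 0xB2 = 10110010 (10xxxxxx ✓), payload 110010.
Byte 3: 0xB8 = 10111000 (10xxxxxx ✓), payload 111000.
Concatenate: 0000110010111000 = 0xCB8 (16 bits → U+0CB8).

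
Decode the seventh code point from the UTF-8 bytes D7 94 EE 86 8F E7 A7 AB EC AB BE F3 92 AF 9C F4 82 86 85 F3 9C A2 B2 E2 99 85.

Offset 0: leading byte 0xD7 = 11010111 → 2-byte char #1 = D7 94.
Offset 2: leading byte 0xEE = 11101110 → 3-byte char #2 = EE 86 8F.
Offset 5: leading byte 0xE7 = 11100111 → 3-byte char #3 = E7 A7 AB.
Offset 8: leading byte 0xEC = 11101100 → 3-byte char #4 = EC AB BE.
Offset 11: leading byte 0xF3 = 11110011 → 4-byte char #5 = F3 92 AF 9C.
Offset 15: leading byte 0xF4 = 11110100 → 4-byte char #6 = F4 82 86 85.
Offset 19: leading byte 0xF3 = 11110011 → 4-byte char #7 = F3 9C A2 B2.
Leading byte 0xF3 = 11110011 matches 11110xxx → 4-byte sequence.
Byte 1: 0xF3 = 11110011, payload 011 (3 bits).
Byte 2: 0x9C = 10011100 (10xxxxxx ✓), payload 011100.
Byte 3: 0xA2 = 10100010 (10xxxxxx ✓), payload 100010.
Byte 4: 0xB2 = 10110010 (10xxxxxx ✓), payload 110010.
Concatenate: 011011100100010110010 = 0xDC8B2 (21 bits → U+DC8B2).

U+DC8B2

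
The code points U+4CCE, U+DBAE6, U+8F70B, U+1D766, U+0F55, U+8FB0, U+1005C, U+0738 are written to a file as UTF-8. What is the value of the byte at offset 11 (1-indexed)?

0x8B

1-indexed offset 11 is 0-indexed offset 10.
U+4CCE → 3-byte form E4 B3 8E at offsets 0–2.
U+DBAE6 → 4-byte form F3 9B AB A6 at offsets 3–6.
U+8F70B → 4-byte form F2 8F 9C 8B at offsets 7–10.
Offset 10 falls in char 3's range; it's byte 4 of F2 8F 9C 8B = 0x8B.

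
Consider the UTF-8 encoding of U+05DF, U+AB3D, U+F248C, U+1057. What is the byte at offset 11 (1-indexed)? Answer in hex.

1-indexed offset 11 is 0-indexed offset 10.
U+05DF → 2-byte form D7 9F at offsets 0–1.
U+AB3D → 3-byte form EA AC BD at offsets 2–4.
U+F248C → 4-byte form F3 B2 92 8C at offsets 5–8.
U+1057 → 3-byte form E1 81 97 at offsets 9–11.
Offset 10 falls in char 4's range; it's byte 2 of E1 81 97 = 0x81.

0x81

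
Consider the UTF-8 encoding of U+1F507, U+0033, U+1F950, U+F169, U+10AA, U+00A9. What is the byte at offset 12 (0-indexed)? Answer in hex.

0xE1

U+1F507 → 4-byte form F0 9F 94 87 at offsets 0–3.
U+0033 → 1-byte form 33 at offsets 4–4.
U+1F950 → 4-byte form F0 9F A5 90 at offsets 5–8.
U+F169 → 3-byte form EF 85 A9 at offsets 9–11.
U+10AA → 3-byte form E1 82 AA at offsets 12–14.
Offset 12 falls in char 5's range; it's byte 1 of E1 82 AA = 0xE1.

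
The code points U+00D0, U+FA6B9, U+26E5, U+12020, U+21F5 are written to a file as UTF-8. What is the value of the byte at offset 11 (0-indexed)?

0x80

U+00D0 → 2-byte form C3 90 at offsets 0–1.
U+FA6B9 → 4-byte form F3 BA 9A B9 at offsets 2–5.
U+26E5 → 3-byte form E2 9B A5 at offsets 6–8.
U+12020 → 4-byte form F0 92 80 A0 at offsets 9–12.
Offset 11 falls in char 4's range; it's byte 3 of F0 92 80 A0 = 0x80.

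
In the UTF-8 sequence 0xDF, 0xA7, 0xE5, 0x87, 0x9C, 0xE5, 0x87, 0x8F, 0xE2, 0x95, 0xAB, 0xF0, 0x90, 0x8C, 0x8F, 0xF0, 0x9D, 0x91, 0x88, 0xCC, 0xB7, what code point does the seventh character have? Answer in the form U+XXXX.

U+0337

Offset 0: leading byte 0xDF = 11011111 → 2-byte char #1 = DF A7.
Offset 2: leading byte 0xE5 = 11100101 → 3-byte char #2 = E5 87 9C.
Offset 5: leading byte 0xE5 = 11100101 → 3-byte char #3 = E5 87 8F.
Offset 8: leading byte 0xE2 = 11100010 → 3-byte char #4 = E2 95 AB.
Offset 11: leading byte 0xF0 = 11110000 → 4-byte char #5 = F0 90 8C 8F.
Offset 15: leading byte 0xF0 = 11110000 → 4-byte char #6 = F0 9D 91 88.
Offset 19: leading byte 0xCC = 11001100 → 2-byte char #7 = CC B7.
Leading byte 0xCC = 11001100 matches 110xxxxx → 2-byte sequence.
Byte 1: 0xCC = 11001100, payload 01100 (5 bits).
Byte 2: 0xB7 = 10110111 (10xxxxxx ✓), payload 110111.
Concatenate: 01100110111 = 0x337 (11 bits → U+0337).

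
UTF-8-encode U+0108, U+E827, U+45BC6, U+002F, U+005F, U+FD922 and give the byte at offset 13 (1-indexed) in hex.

0xBD

1-indexed offset 13 is 0-indexed offset 12.
U+0108 → 2-byte form C4 88 at offsets 0–1.
U+E827 → 3-byte form EE A0 A7 at offsets 2–4.
U+45BC6 → 4-byte form F1 85 AF 86 at offsets 5–8.
U+002F → 1-byte form 2F at offsets 9–9.
U+005F → 1-byte form 5F at offsets 10–10.
U+FD922 → 4-byte form F3 BD A4 A2 at offsets 11–14.
Offset 12 falls in char 6's range; it's byte 2 of F3 BD A4 A2 = 0xBD.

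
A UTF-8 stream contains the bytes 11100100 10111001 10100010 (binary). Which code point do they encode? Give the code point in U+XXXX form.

U+4E62

Leading byte 0xE4 = 11100100 matches 1110xxxx → 3-byte sequence.
Byte 1: 0xE4 = 11100100, payload 0100 (4 bits).
Byte 2: 0xB9 = 10111001 (10xxxxxx ✓), payload 111001.
Byte 3: 0xA2 = 10100010 (10xxxxxx ✓), payload 100010.
Concatenate: 0100111001100010 = 0x4E62 (16 bits → U+4E62).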